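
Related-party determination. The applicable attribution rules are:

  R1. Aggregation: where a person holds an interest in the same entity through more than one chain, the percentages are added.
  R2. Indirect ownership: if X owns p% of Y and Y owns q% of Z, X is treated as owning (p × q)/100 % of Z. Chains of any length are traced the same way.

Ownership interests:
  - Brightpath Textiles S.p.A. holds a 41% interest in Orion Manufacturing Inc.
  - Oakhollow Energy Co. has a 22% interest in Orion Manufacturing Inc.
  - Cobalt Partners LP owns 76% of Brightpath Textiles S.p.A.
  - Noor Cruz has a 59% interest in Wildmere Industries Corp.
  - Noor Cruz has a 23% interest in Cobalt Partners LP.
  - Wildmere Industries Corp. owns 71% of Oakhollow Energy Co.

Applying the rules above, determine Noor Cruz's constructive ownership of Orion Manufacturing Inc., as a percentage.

16.3826%

Chain via Cobalt Partners LP → Brightpath Textiles S.p.A. (R2): 23% × 76% × 41% = 7.1668% of Orion Manufacturing Inc.
Chain via Wildmere Industries Corp. → Oakhollow Energy Co. (R2): 59% × 71% × 22% = 9.2158% of Orion Manufacturing Inc.
Aggregating (R1): 7.1668% + 9.2158% = 16.3826%.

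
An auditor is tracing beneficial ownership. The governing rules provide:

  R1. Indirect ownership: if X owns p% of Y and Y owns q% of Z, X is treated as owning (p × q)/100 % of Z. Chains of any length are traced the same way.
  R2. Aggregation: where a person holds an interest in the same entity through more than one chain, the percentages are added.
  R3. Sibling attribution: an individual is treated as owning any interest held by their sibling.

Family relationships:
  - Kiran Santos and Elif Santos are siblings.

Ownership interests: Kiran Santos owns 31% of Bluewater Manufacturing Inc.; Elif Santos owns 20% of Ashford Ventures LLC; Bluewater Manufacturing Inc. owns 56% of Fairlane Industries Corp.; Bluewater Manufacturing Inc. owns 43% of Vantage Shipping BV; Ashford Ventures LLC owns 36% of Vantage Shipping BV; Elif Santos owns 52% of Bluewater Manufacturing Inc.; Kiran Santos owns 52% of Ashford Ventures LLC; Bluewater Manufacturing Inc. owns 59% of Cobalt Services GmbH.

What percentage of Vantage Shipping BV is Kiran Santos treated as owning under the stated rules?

By sibling attribution (R3), Kiran Santos is treated as also owning Elif Santos's interest in Bluewater Manufacturing Inc, giving 31% + 52% = 83%.
By sibling attribution (R3), Kiran Santos is treated as also owning Elif Santos's interest in Ashford Ventures LLC, giving 52% + 20% = 72%.
Chain via Bluewater Manufacturing Inc. (R1): 83% × 43% = 35.69% of Vantage Shipping BV.
Chain via Ashford Ventures LLC (R1): 72% × 36% = 25.92% of Vantage Shipping BV.
Aggregating (R2): 35.69% + 25.92% = 61.61%.

61.61%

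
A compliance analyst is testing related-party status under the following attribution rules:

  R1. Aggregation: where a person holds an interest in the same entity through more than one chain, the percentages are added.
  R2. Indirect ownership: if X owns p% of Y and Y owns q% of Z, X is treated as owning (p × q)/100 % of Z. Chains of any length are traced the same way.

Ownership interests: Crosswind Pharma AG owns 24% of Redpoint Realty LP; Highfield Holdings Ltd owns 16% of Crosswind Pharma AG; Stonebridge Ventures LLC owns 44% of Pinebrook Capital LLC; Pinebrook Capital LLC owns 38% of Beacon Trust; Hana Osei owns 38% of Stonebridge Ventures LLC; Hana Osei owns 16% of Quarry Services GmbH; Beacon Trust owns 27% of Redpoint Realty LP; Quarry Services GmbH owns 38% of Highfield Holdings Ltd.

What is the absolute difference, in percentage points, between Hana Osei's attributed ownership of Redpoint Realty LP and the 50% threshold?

Chain via Quarry Services GmbH → Highfield Holdings Ltd → Crosswind Pharma AG (R2): 16% × 38% × 16% × 24% = 0.233472% of Redpoint Realty LP.
Chain via Stonebridge Ventures LLC → Pinebrook Capital LLC → Beacon Trust (R2): 38% × 44% × 38% × 27% = 1.715472% of Redpoint Realty LP.
Aggregating (R1): 0.233472% + 1.715472% = 1.948944%.
1.948944% falls short of the 50% threshold by 48.051056 percentage points.

48.051056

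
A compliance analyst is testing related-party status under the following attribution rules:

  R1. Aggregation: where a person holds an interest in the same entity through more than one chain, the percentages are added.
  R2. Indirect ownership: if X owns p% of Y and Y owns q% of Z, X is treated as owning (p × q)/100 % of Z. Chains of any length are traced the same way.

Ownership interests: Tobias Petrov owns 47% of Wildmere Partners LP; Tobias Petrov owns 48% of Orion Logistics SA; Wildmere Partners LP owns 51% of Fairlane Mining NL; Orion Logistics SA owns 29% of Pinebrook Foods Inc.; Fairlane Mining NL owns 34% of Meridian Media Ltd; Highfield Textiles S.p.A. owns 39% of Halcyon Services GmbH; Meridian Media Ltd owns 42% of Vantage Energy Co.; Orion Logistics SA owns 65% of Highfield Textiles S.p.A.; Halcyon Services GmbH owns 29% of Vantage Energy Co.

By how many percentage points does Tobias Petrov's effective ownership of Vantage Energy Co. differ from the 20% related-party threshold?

Chain via Orion Logistics SA → Highfield Textiles S.p.A. → Halcyon Services GmbH (R2): 48% × 65% × 39% × 29% = 3.52872% of Vantage Energy Co.
Chain via Wildmere Partners LP → Fairlane Mining NL → Meridian Media Ltd (R2): 47% × 51% × 34% × 42% = 3.422916% of Vantage Energy Co.
Aggregating (R1): 3.52872% + 3.422916% = 6.951636%.
6.951636% falls short of the 20% threshold by 13.048364 percentage points.

13.048364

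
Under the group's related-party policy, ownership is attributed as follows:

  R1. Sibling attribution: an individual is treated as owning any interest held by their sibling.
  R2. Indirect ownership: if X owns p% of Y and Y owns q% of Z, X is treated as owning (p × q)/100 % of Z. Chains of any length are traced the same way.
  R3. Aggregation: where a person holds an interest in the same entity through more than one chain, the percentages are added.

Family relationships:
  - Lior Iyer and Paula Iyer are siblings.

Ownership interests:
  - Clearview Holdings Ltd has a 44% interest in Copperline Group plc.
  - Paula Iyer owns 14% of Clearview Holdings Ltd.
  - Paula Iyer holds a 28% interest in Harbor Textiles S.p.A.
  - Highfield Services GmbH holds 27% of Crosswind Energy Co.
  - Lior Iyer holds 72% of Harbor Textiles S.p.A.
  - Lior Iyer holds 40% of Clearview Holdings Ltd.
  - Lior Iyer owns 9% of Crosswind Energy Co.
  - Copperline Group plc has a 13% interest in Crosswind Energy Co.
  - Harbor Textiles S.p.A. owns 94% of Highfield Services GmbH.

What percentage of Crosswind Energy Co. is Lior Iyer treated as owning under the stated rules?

37.4688%

By sibling attribution (R1), Lior Iyer is treated as also owning Paula Iyer's interest in Clearview Holdings Ltd, giving 40% + 14% = 54%.
By sibling attribution (R1), Lior Iyer is treated as also owning Paula Iyer's interest in Harbor Textiles S.p.A, giving 72% + 28% = 100%.
Chain via Clearview Holdings Ltd → Copperline Group plc (R2): 54% × 44% × 13% = 3.0888% of Crosswind Energy Co.
Chain via Harbor Textiles S.p.A. → Highfield Services GmbH (R2): 100% × 94% × 27% = 25.38% of Crosswind Energy Co.
Direct interest in Crosswind Energy Co: 9%.
Aggregating (R3): 3.0888% + 25.38% + 9% = 37.4688%.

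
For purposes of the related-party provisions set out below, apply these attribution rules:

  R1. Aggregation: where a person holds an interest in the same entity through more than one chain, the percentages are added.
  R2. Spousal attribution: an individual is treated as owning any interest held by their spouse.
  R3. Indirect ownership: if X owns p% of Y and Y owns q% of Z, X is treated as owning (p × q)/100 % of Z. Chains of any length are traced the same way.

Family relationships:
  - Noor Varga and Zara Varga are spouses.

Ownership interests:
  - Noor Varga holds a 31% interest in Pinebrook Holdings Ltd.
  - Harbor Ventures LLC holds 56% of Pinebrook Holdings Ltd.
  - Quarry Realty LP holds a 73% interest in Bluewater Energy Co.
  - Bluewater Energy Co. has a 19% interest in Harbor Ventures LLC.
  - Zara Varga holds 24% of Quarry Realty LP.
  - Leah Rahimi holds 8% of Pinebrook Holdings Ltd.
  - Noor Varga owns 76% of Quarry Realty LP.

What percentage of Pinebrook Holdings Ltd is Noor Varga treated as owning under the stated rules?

38.7672%

By spousal attribution (R2), Noor Varga is treated as also owning Zara Varga's interest in Quarry Realty LP, giving 76% + 24% = 100%.
Chain via Quarry Realty LP → Bluewater Energy Co. → Harbor Ventures LLC (R3): 100% × 73% × 19% × 56% = 7.7672% of Pinebrook Holdings Ltd.
Direct interest in Pinebrook Holdings Ltd: 31%.
Aggregating (R1): 7.7672% + 31% = 38.7672%.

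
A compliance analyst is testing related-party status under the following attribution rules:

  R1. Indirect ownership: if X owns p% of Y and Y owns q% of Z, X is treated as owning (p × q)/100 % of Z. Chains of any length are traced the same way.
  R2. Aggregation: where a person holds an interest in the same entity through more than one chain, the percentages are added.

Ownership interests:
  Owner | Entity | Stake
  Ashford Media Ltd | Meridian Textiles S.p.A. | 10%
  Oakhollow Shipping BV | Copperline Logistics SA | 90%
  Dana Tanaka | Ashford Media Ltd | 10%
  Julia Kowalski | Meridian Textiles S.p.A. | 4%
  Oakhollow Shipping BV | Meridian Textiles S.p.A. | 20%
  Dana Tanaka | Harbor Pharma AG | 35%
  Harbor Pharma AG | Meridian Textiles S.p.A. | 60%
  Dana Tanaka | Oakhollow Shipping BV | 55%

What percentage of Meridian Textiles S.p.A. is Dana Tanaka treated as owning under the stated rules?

33%

Chain via Ashford Media Ltd (R1): 10% × 10% = 1% of Meridian Textiles S.p.A.
Chain via Harbor Pharma AG (R1): 35% × 60% = 21% of Meridian Textiles S.p.A.
Chain via Oakhollow Shipping BV (R1): 55% × 20% = 11% of Meridian Textiles S.p.A.
Aggregating (R2): 1% + 21% + 11% = 33%.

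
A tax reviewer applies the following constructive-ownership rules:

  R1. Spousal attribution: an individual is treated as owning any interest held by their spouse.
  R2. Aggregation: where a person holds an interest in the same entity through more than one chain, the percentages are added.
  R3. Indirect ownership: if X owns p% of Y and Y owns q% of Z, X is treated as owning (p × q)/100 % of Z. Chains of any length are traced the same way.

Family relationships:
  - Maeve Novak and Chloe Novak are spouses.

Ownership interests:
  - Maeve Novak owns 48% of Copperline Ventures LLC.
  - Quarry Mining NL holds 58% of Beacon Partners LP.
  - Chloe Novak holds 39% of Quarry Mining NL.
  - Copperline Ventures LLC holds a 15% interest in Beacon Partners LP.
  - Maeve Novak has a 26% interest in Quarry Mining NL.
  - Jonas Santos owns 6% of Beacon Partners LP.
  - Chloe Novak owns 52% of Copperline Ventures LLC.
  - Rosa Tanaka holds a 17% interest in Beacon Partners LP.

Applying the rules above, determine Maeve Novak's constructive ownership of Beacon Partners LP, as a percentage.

By spousal attribution (R1), Maeve Novak is treated as also owning Chloe Novak's interest in Quarry Mining NL, giving 26% + 39% = 65%.
By spousal attribution (R1), Maeve Novak is treated as also owning Chloe Novak's interest in Copperline Ventures LLC, giving 48% + 52% = 100%.
Chain via Quarry Mining NL (R3): 65% × 58% = 37.7% of Beacon Partners LP.
Chain via Copperline Ventures LLC (R3): 100% × 15% = 15% of Beacon Partners LP.
Aggregating (R2): 37.7% + 15% = 52.7%.

52.7%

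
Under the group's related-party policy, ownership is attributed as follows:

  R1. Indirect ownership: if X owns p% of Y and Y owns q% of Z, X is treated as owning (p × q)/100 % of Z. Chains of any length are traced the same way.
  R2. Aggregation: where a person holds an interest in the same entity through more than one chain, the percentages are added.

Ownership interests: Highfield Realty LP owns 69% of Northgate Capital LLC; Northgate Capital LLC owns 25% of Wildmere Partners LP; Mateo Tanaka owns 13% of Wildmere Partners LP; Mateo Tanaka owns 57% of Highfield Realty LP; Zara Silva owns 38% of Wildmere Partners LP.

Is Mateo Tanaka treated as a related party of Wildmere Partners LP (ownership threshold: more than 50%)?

Chain via Highfield Realty LP → Northgate Capital LLC (R1): 57% × 69% × 25% = 9.8325% of Wildmere Partners LP.
Direct interest in Wildmere Partners LP: 13%.
Aggregating (R2): 9.8325% + 13% = 22.8325%.
22.8325% does not exceed the 50% threshold, so Mateo is not a related party to Wildmere Partners LP.

No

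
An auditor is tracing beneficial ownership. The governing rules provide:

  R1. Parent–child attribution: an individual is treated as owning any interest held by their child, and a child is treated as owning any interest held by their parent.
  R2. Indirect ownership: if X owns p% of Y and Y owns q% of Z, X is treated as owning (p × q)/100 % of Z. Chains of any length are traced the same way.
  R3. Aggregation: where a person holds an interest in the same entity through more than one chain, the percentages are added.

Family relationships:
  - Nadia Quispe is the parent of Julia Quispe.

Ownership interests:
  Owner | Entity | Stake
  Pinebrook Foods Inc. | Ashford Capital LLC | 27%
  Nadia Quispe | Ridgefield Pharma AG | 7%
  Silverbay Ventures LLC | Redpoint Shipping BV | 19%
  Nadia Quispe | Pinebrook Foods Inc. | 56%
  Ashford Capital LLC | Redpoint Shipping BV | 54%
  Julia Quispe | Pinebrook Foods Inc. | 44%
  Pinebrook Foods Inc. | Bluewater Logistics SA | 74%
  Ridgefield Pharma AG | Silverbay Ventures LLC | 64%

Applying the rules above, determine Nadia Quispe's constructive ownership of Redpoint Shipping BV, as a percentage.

15.4312%

By parent–child attribution (R1), Nadia Quispe is treated as also owning Julia Quispe's interest in Pinebrook Foods Inc, giving 56% + 44% = 100%.
Chain via Ridgefield Pharma AG → Silverbay Ventures LLC (R2): 7% × 64% × 19% = 0.8512% of Redpoint Shipping BV.
Chain via Pinebrook Foods Inc. → Ashford Capital LLC (R2): 100% × 27% × 54% = 14.58% of Redpoint Shipping BV.
Aggregating (R3): 0.8512% + 14.58% = 15.4312%.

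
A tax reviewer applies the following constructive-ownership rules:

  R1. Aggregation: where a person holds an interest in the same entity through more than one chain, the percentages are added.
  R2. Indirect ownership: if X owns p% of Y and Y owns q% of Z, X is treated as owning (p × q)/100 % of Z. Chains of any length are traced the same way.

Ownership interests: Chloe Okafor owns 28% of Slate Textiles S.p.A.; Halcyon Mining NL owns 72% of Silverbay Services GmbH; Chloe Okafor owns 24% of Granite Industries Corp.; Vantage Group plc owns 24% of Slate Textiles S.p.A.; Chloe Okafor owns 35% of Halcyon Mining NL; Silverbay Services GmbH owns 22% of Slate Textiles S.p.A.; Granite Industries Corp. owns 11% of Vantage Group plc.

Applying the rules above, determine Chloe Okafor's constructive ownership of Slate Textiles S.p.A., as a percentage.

34.1776%

Chain via Halcyon Mining NL → Silverbay Services GmbH (R2): 35% × 72% × 22% = 5.544% of Slate Textiles S.p.A.
Chain via Granite Industries Corp. → Vantage Group plc (R2): 24% × 11% × 24% = 0.6336% of Slate Textiles S.p.A.
Direct interest in Slate Textiles S.p.A: 28%.
Aggregating (R1): 5.544% + 0.6336% + 28% = 34.1776%.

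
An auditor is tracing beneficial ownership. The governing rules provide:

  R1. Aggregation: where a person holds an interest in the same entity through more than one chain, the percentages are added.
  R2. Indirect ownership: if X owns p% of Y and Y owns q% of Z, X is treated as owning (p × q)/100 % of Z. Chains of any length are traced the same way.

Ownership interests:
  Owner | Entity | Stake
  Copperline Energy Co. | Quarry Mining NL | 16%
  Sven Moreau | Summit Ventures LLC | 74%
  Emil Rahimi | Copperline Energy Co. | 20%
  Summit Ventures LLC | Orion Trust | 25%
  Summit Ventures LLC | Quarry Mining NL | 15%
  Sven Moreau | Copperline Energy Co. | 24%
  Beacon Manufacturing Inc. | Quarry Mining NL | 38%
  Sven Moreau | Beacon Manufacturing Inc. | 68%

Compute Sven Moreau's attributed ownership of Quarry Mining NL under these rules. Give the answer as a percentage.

Chain via Summit Ventures LLC (R2): 74% × 15% = 11.1% of Quarry Mining NL.
Chain via Beacon Manufacturing Inc. (R2): 68% × 38% = 25.84% of Quarry Mining NL.
Chain via Copperline Energy Co. (R2): 24% × 16% = 3.84% of Quarry Mining NL.
Aggregating (R1): 11.1% + 25.84% + 3.84% = 40.78%.

40.78%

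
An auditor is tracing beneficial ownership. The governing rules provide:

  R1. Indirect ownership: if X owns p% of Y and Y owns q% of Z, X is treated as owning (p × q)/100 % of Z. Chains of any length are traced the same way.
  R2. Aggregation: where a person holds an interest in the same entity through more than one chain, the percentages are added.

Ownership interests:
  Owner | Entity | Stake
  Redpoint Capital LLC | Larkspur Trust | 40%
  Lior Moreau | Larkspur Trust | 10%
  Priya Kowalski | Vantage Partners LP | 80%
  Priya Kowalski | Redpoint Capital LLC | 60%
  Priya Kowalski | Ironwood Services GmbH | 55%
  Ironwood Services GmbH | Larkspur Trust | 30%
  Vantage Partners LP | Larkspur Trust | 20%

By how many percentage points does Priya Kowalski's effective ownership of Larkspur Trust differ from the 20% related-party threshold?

Chain via Vantage Partners LP (R1): 80% × 20% = 16% of Larkspur Trust.
Chain via Ironwood Services GmbH (R1): 55% × 30% = 16.5% of Larkspur Trust.
Chain via Redpoint Capital LLC (R1): 60% × 40% = 24% of Larkspur Trust.
Aggregating (R2): 16% + 16.5% + 24% = 56.5%.
56.5% exceeds the 20% threshold by 36.5 percentage points.

36.5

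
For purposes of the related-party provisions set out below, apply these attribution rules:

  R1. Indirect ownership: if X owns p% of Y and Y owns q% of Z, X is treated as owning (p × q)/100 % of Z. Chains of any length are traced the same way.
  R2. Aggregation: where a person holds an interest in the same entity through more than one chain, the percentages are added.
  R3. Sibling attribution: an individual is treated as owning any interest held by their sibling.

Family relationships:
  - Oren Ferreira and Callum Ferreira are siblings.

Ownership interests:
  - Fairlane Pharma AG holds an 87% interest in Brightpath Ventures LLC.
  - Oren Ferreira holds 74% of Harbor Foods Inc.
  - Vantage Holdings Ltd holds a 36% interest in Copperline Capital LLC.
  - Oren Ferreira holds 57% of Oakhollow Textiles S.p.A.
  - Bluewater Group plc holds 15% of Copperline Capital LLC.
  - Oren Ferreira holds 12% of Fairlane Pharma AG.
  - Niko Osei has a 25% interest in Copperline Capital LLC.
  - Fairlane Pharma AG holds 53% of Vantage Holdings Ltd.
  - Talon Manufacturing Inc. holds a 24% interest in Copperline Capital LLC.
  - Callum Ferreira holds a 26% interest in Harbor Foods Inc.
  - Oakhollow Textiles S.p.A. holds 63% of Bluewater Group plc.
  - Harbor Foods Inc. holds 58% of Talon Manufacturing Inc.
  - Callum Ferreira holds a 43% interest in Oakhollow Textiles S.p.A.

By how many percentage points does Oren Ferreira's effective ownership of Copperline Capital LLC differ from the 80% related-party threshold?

54.3404

By sibling attribution (R3), Oren Ferreira is treated as also owning Callum Ferreira's interest in Oakhollow Textiles S.p.A, giving 57% + 43% = 100%.
By sibling attribution (R3), Oren Ferreira is treated as also owning Callum Ferreira's interest in Harbor Foods Inc, giving 74% + 26% = 100%.
Chain via Oakhollow Textiles S.p.A. → Bluewater Group plc (R1): 100% × 63% × 15% = 9.45% of Copperline Capital LLC.
Chain via Fairlane Pharma AG → Vantage Holdings Ltd (R1): 12% × 53% × 36% = 2.2896% of Copperline Capital LLC.
Chain via Harbor Foods Inc. → Talon Manufacturing Inc. (R1): 100% × 58% × 24% = 13.92% of Copperline Capital LLC.
Aggregating (R2): 9.45% + 2.2896% + 13.92% = 25.6596%.
25.6596% falls short of the 80% threshold by 54.3404 percentage points.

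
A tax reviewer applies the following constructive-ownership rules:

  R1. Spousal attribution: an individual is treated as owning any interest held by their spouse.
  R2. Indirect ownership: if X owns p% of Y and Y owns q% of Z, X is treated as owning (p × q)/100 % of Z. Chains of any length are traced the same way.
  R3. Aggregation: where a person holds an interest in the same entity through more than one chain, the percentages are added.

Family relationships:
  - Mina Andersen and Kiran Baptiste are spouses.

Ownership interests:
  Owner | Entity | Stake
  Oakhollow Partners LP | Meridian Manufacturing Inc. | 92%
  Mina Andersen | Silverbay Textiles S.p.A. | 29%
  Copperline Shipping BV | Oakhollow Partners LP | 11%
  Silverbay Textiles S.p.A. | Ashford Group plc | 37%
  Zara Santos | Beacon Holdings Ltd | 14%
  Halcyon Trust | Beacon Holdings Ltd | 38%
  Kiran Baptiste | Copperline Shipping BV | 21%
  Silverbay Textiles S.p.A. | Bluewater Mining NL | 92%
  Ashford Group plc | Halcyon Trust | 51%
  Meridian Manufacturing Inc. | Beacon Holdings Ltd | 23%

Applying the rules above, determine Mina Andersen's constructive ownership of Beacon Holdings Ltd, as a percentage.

2.56827%

By spousal attribution (R1), Mina Andersen is treated as owning Kiran Baptiste's 21% interest in Copperline Shipping BV.
Chain via Silverbay Textiles S.p.A. → Ashford Group plc → Halcyon Trust (R2): 29% × 37% × 51% × 38% = 2.079474% of Beacon Holdings Ltd.
Chain via Copperline Shipping BV → Oakhollow Partners LP → Meridian Manufacturing Inc. (R2): 21% × 11% × 92% × 23% = 0.488796% of Beacon Holdings Ltd.
Aggregating (R3): 2.079474% + 0.488796% = 2.56827%.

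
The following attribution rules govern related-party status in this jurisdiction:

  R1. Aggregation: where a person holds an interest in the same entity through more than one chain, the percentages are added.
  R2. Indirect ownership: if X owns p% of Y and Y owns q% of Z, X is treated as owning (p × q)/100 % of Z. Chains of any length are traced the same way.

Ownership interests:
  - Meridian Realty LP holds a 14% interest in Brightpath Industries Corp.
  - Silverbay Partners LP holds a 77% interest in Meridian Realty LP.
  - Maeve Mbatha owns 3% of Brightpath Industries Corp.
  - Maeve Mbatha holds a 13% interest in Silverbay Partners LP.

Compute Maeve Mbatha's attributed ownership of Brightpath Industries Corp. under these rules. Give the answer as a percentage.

4.4014%

Chain via Silverbay Partners LP → Meridian Realty LP (R2): 13% × 77% × 14% = 1.4014% of Brightpath Industries Corp.
Direct interest in Brightpath Industries Corp: 3%.
Aggregating (R1): 1.4014% + 3% = 4.4014%.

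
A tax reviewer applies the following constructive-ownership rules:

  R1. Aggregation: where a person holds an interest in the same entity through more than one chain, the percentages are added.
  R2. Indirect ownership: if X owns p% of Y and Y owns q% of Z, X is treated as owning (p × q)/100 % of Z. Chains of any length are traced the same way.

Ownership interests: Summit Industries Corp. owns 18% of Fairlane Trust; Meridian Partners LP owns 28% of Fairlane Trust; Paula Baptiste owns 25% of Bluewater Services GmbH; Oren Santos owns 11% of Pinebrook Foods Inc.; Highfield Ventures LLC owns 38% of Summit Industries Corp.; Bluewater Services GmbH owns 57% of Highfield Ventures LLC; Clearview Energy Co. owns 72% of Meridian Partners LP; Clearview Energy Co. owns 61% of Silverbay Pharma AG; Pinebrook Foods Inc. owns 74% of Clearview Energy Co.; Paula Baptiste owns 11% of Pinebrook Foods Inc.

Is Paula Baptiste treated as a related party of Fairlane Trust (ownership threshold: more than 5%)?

Chain via Bluewater Services GmbH → Highfield Ventures LLC → Summit Industries Corp. (R2): 25% × 57% × 38% × 18% = 0.9747% of Fairlane Trust.
Chain via Pinebrook Foods Inc. → Clearview Energy Co. → Meridian Partners LP (R2): 11% × 74% × 72% × 28% = 1.641024% of Fairlane Trust.
Aggregating (R1): 0.9747% + 1.641024% = 2.615724%.
2.615724% does not exceed the 5% threshold, so Paula is not a related party to Fairlane Trust.

No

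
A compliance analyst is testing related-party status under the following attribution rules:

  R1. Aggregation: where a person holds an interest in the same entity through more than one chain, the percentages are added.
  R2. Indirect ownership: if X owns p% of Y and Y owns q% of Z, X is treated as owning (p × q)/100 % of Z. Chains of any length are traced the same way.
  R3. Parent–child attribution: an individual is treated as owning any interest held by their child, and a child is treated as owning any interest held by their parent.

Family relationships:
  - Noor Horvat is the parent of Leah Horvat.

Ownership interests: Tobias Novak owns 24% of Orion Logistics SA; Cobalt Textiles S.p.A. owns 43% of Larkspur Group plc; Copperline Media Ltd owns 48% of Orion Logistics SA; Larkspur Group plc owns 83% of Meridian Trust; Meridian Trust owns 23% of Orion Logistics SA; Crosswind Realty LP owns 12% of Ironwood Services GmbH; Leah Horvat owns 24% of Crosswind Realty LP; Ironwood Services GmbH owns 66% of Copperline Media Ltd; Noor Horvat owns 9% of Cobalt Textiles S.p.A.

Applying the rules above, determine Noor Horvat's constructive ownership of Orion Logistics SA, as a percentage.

1.651167%

By parent–child attribution (R3), Noor Horvat is treated as owning Leah Horvat's 24% interest in Crosswind Realty LP.
Chain via Cobalt Textiles S.p.A. → Larkspur Group plc → Meridian Trust (R2): 9% × 43% × 83% × 23% = 0.738783% of Orion Logistics SA.
Chain via Crosswind Realty LP → Ironwood Services GmbH → Copperline Media Ltd (R2): 24% × 12% × 66% × 48% = 0.912384% of Orion Logistics SA.
Aggregating (R1): 0.738783% + 0.912384% = 1.651167%.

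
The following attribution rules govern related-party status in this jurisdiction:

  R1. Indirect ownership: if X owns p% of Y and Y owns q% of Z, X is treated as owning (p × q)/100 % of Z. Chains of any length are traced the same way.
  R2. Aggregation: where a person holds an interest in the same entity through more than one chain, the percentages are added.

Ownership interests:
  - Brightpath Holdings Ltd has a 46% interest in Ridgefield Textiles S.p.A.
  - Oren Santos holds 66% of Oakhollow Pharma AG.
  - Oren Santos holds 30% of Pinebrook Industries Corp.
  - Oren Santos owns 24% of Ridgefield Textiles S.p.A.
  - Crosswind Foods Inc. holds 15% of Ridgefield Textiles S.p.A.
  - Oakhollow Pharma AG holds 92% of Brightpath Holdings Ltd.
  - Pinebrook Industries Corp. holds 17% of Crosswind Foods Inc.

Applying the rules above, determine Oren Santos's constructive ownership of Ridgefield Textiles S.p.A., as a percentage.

52.6962%

Chain via Oakhollow Pharma AG → Brightpath Holdings Ltd (R1): 66% × 92% × 46% = 27.9312% of Ridgefield Textiles S.p.A.
Chain via Pinebrook Industries Corp. → Crosswind Foods Inc. (R1): 30% × 17% × 15% = 0.765% of Ridgefield Textiles S.p.A.
Direct interest in Ridgefield Textiles S.p.A: 24%.
Aggregating (R2): 27.9312% + 0.765% + 24% = 52.6962%.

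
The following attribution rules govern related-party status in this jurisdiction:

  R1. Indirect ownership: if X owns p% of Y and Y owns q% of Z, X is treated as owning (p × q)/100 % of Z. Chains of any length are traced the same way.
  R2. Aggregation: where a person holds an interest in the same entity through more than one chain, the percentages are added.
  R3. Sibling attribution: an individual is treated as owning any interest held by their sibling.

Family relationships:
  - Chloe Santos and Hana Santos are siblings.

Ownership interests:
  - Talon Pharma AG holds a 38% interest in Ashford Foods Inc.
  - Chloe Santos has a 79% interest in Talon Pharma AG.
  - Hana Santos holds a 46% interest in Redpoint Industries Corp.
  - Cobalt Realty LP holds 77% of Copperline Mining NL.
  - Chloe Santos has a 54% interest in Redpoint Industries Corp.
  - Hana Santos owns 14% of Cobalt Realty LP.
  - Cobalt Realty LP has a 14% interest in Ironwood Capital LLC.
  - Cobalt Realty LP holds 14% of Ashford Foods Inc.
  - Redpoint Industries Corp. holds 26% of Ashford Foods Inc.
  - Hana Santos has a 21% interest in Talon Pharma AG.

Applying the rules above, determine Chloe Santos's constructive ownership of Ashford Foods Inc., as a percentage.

By sibling attribution (R3), Chloe Santos is treated as also owning Hana Santos's interest in Redpoint Industries Corp, giving 54% + 46% = 100%.
By sibling attribution (R3), Chloe Santos is treated as also owning Hana Santos's interest in Talon Pharma AG, giving 79% + 21% = 100%.
By sibling attribution (R3), Chloe Santos is treated as owning Hana Santos's 14% interest in Cobalt Realty LP.
Chain via Redpoint Industries Corp. (R1): 100% × 26% = 26% of Ashford Foods Inc.
Chain via Talon Pharma AG (R1): 100% × 38% = 38% of Ashford Foods Inc.
Chain via Cobalt Realty LP (R1): 14% × 14% = 1.96% of Ashford Foods Inc.
Aggregating (R2): 26% + 38% + 1.96% = 65.96%.

65.96%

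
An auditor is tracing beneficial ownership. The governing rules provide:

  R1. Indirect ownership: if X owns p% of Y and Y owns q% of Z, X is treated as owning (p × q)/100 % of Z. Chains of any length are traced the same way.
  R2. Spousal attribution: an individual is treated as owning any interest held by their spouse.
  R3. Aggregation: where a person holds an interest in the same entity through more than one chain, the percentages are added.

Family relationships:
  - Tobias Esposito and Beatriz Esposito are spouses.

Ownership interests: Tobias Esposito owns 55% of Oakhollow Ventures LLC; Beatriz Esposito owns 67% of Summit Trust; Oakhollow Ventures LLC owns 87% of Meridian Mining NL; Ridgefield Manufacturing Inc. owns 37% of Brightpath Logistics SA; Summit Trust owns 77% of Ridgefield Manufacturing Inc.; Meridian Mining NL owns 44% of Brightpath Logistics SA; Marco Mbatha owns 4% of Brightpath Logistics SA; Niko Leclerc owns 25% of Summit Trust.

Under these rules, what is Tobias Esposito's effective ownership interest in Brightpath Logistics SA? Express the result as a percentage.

40.1423%

By spousal attribution (R2), Tobias Esposito is treated as owning Beatriz Esposito's 67% interest in Summit Trust.
Chain via Oakhollow Ventures LLC → Meridian Mining NL (R1): 55% × 87% × 44% = 21.054% of Brightpath Logistics SA.
Chain via Summit Trust → Ridgefield Manufacturing Inc. (R1): 67% × 77% × 37% = 19.0883% of Brightpath Logistics SA.
Aggregating (R3): 21.054% + 19.0883% = 40.1423%.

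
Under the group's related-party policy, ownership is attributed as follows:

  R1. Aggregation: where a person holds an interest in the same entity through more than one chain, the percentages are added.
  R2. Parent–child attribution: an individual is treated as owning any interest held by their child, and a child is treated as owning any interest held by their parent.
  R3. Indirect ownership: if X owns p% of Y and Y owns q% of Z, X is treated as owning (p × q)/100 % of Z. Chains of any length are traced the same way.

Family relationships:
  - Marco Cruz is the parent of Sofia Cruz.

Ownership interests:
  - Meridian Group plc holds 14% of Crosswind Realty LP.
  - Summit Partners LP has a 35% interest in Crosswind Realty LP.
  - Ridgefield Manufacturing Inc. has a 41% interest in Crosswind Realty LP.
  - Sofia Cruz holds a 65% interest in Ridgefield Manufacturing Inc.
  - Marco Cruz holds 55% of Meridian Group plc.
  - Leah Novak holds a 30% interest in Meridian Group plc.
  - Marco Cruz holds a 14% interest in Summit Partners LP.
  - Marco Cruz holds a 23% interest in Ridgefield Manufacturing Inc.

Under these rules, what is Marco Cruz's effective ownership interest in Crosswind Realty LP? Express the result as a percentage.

48.68%

By parent–child attribution (R2), Marco Cruz is treated as also owning Sofia Cruz's interest in Ridgefield Manufacturing Inc, giving 23% + 65% = 88%.
Chain via Summit Partners LP (R3): 14% × 35% = 4.9% of Crosswind Realty LP.
Chain via Ridgefield Manufacturing Inc. (R3): 88% × 41% = 36.08% of Crosswind Realty LP.
Chain via Meridian Group plc (R3): 55% × 14% = 7.7% of Crosswind Realty LP.
Aggregating (R1): 4.9% + 36.08% + 7.7% = 48.68%.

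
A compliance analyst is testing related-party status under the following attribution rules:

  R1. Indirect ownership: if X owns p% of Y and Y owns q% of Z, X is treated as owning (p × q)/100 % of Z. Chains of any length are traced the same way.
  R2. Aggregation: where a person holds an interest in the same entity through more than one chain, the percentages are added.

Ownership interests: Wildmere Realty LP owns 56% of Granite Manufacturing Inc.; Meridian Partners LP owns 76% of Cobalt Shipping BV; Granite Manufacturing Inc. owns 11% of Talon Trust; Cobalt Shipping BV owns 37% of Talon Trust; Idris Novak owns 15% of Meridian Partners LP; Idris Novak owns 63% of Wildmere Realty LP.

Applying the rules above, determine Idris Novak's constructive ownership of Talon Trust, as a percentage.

8.0988%

Chain via Wildmere Realty LP → Granite Manufacturing Inc. (R1): 63% × 56% × 11% = 3.8808% of Talon Trust.
Chain via Meridian Partners LP → Cobalt Shipping BV (R1): 15% × 76% × 37% = 4.218% of Talon Trust.
Aggregating (R2): 3.8808% + 4.218% = 8.0988%.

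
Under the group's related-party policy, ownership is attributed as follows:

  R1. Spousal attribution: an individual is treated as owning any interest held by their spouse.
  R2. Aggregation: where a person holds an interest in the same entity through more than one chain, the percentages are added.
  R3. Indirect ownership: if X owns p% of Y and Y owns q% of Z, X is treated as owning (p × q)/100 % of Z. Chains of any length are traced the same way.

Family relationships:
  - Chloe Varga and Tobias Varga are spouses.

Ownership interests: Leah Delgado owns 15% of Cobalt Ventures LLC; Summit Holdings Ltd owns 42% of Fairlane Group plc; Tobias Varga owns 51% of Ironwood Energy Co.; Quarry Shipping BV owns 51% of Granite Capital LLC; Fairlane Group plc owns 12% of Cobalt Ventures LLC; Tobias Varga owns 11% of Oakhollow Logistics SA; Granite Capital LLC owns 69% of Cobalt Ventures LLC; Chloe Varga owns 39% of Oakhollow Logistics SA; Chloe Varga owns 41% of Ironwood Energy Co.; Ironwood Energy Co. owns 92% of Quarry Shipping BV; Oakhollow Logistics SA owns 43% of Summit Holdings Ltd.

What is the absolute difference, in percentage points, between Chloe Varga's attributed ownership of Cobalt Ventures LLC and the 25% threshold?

By spousal attribution (R1), Chloe Varga is treated as also owning Tobias Varga's interest in Oakhollow Logistics SA, giving 39% + 11% = 50%.
By spousal attribution (R1), Chloe Varga is treated as also owning Tobias Varga's interest in Ironwood Energy Co, giving 41% + 51% = 92%.
Chain via Oakhollow Logistics SA → Summit Holdings Ltd → Fairlane Group plc (R3): 50% × 43% × 42% × 12% = 1.0836% of Cobalt Ventures LLC.
Chain via Ironwood Energy Co. → Quarry Shipping BV → Granite Capital LLC (R3): 92% × 92% × 51% × 69% = 29.784816% of Cobalt Ventures LLC.
Aggregating (R2): 1.0836% + 29.784816% = 30.868416%.
30.868416% exceeds the 25% threshold by 5.868416 percentage points.

5.868416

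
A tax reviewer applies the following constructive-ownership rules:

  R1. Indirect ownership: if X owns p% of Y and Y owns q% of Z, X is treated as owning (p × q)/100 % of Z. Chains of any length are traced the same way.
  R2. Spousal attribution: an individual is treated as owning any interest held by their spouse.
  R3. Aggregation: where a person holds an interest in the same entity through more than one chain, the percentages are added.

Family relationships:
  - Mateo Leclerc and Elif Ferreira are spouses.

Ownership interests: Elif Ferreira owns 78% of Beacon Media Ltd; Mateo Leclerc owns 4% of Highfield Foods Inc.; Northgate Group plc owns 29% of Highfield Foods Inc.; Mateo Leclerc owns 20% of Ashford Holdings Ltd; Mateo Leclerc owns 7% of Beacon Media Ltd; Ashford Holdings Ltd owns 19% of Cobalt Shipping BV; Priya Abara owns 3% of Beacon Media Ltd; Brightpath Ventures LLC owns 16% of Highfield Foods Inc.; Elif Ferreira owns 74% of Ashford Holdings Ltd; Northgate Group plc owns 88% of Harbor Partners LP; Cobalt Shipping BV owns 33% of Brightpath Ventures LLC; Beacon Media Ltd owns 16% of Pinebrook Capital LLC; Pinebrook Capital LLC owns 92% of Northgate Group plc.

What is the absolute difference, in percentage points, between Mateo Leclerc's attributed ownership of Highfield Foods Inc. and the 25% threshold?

16.428512

By spousal attribution (R2), Mateo Leclerc is treated as also owning Elif Ferreira's interest in Ashford Holdings Ltd, giving 20% + 74% = 94%.
By spousal attribution (R2), Mateo Leclerc is treated as also owning Elif Ferreira's interest in Beacon Media Ltd, giving 7% + 78% = 85%.
Chain via Ashford Holdings Ltd → Cobalt Shipping BV → Brightpath Ventures LLC (R1): 94% × 19% × 33% × 16% = 0.943008% of Highfield Foods Inc.
Chain via Beacon Media Ltd → Pinebrook Capital LLC → Northgate Group plc (R1): 85% × 16% × 92% × 29% = 3.62848% of Highfield Foods Inc.
Direct interest in Highfield Foods Inc: 4%.
Aggregating (R3): 0.943008% + 3.62848% + 4% = 8.571488%.
8.571488% falls short of the 25% threshold by 16.428512 percentage points.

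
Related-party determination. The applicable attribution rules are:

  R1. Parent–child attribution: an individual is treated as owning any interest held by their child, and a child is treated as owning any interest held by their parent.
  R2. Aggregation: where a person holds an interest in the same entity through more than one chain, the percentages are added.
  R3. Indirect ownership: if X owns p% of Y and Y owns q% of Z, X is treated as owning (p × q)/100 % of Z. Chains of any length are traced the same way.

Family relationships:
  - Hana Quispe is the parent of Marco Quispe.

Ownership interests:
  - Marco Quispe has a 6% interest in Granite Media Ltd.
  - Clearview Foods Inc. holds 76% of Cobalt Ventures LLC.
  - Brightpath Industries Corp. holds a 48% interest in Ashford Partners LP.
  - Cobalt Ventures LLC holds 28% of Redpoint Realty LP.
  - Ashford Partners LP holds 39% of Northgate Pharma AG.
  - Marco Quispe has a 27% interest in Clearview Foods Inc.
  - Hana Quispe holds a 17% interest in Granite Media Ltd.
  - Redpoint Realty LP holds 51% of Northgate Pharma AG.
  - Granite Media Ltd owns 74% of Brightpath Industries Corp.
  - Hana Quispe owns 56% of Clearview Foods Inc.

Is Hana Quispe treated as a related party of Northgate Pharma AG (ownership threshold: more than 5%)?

By parent–child attribution (R1), Hana Quispe is treated as also owning Marco Quispe's interest in Clearview Foods Inc, giving 56% + 27% = 83%.
By parent–child attribution (R1), Hana Quispe is treated as also owning Marco Quispe's interest in Granite Media Ltd, giving 17% + 6% = 23%.
Chain via Clearview Foods Inc. → Cobalt Ventures LLC → Redpoint Realty LP (R3): 83% × 76% × 28% × 51% = 9.007824% of Northgate Pharma AG.
Chain via Granite Media Ltd → Brightpath Industries Corp. → Ashford Partners LP (R3): 23% × 74% × 48% × 39% = 3.186144% of Northgate Pharma AG.
Aggregating (R2): 9.007824% + 3.186144% = 12.193968%.
12.193968% exceeds the 5% threshold, so Hana is a related party to Northgate Pharma AG.

Yes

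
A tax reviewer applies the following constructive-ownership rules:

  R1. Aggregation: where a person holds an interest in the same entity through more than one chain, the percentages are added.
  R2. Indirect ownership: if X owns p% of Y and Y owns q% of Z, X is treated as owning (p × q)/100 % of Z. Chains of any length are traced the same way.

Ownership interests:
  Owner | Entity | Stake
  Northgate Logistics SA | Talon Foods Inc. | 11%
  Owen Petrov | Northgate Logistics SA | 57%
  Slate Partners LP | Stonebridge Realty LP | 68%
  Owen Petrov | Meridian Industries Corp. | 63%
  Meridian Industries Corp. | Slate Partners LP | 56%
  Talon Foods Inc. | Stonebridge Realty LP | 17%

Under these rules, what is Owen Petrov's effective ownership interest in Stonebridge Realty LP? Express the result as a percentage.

Chain via Meridian Industries Corp. → Slate Partners LP (R2): 63% × 56% × 68% = 23.9904% of Stonebridge Realty LP.
Chain via Northgate Logistics SA → Talon Foods Inc. (R2): 57% × 11% × 17% = 1.0659% of Stonebridge Realty LP.
Aggregating (R1): 23.9904% + 1.0659% = 25.0563%.

25.0563%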